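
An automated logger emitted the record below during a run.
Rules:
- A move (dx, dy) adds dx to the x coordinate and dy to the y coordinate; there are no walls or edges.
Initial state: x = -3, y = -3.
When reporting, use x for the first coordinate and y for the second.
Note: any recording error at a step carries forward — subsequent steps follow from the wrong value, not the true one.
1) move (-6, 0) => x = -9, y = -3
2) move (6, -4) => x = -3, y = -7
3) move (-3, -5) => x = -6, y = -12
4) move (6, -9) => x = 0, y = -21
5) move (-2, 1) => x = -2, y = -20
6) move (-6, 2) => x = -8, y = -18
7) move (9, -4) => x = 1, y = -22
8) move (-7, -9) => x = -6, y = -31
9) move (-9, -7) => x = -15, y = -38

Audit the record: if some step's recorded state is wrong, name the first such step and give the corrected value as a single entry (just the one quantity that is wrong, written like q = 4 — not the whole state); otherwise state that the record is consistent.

no error

Recomputing the run from the initial state:
step 1: x = -9, y = -3
step 2: x = -3, y = -7
step 3: x = -6, y = -12
step 4: x = 0, y = -21
step 5: x = -2, y = -20
step 6: x = -8, y = -18
step 7: x = 1, y = -22
step 8: x = -6, y = -31
step 9: x = -15, y = -38
This matches the record at every step.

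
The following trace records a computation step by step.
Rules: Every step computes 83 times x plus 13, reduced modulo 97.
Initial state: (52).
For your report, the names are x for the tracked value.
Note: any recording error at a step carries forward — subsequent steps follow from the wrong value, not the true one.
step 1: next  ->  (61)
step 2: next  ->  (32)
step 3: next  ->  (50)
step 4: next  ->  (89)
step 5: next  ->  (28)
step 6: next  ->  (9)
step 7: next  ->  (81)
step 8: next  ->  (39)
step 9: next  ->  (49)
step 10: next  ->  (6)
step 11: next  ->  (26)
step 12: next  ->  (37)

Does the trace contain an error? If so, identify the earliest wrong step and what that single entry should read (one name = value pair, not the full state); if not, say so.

step 8, x = 43

Recomputing the run from the initial state:
step 1: x = 61
step 2: x = 32
step 3: x = 50
step 4: x = 89
step 5: x = 28
step 6: x = 9
step 7: x = 81
step 8: x = 43
step 9: x = 90
step 10: x = 14
step 11: x = 11
step 12: x = 53
The first disagreement with the trace is at step 8, where the value should be x = 43.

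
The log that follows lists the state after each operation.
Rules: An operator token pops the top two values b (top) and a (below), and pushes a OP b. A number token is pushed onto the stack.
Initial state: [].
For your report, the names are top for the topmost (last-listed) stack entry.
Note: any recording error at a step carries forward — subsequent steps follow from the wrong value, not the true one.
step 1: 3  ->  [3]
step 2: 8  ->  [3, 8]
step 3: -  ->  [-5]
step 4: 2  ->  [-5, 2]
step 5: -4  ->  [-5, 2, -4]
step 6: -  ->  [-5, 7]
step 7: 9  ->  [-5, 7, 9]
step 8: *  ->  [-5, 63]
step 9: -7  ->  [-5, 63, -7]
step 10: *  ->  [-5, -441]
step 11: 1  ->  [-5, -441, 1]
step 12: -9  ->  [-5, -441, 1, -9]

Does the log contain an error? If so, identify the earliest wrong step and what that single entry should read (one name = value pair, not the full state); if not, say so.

step 6, top = 6

Recomputing the run from the initial state:
step 1: [3]
step 2: [3, 8]
step 3: [-5]
step 4: [-5, 2]
step 5: [-5, 2, -4]
step 6: [-5, 6]
step 7: [-5, 6, 9]
step 8: [-5, 54]
step 9: [-5, 54, -7]
step 10: [-5, -378]
step 11: [-5, -378, 1]
step 12: [-5, -378, 1, -9]
The first disagreement with the log is at step 6, where the value should be top = 6.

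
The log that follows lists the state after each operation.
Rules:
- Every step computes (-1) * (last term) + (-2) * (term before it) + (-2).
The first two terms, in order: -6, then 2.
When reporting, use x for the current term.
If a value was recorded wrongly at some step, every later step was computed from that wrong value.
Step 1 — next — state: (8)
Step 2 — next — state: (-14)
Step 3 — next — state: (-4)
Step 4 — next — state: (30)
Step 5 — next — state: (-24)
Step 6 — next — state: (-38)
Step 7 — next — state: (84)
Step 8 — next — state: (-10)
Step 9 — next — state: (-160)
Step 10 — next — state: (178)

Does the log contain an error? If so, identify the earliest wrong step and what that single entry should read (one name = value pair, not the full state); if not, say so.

Step 1: x = -1*(2) + (-2)*(-6) + (-2) = 8 — exactly as logged.
Step 2: x = -1*(8) + (-2)*(2) + (-2) = -14 — no discrepancy.
Step 3: x = -1*(-14) + (-2)*(8) + (-2) = -4 — exactly as logged.
Step 4: x = -1*(-4) + (-2)*(-14) + (-2) = 30 — confirmed correct.
Step 5: x = -1*(30) + (-2)*(-4) + (-2) = -24 — exactly as logged.
Step 6: x = -1*(-24) + (-2)*(30) + (-2) = -38 — verified.
Step 7: x = -1*(-38) + (-2)*(-24) + (-2) = 84 — matches.
Step 8: x = -1*(84) + (-2)*(-38) + (-2) = -10 — agrees with the log.
Step 9: x = -1*(-10) + (-2)*(84) + (-2) = -160 — agrees with the log.
Step 10: x = -1*(-160) + (-2)*(-10) + (-2) = 178 — confirmed correct.
All entries verified; no error found.

no error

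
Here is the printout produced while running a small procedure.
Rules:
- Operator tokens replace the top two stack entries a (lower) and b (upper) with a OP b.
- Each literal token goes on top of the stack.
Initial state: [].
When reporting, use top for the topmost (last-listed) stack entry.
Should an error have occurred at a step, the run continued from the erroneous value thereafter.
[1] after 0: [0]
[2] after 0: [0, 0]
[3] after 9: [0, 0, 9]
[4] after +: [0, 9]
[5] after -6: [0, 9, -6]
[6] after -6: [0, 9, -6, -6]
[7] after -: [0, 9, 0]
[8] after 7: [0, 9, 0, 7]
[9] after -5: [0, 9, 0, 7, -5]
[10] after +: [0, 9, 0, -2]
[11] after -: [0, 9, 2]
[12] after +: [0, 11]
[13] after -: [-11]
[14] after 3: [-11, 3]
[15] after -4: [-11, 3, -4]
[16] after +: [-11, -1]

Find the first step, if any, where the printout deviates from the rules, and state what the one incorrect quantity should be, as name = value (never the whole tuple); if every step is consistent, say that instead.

step 10, top = 2

1. push 0: top = 0 (checks out)
2. push 0: top = 0 (agrees with the printout)
3. push 9: top = 9 (agrees with the printout)
4. 0 + 9 = 9 (verified)
5. push -6: top = -6 (matches)
6. push -6: top = -6 (verified)
7. -6 - -6 = 0 (checks out)
8. push 7: top = 7 (confirmed correct)
9. push -5: top = -5 (matches)
10. 7 + -5 = 2 (not what was recorded)
Step 10 is the first one off; corrected, top = 2.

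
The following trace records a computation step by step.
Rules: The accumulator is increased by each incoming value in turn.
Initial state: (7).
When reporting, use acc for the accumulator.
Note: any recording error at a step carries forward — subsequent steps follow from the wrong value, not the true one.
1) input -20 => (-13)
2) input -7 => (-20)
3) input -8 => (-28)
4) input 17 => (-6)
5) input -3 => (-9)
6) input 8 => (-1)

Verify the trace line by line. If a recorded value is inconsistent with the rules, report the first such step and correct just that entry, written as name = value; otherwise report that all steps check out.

step 4, acc = -11

Recomputing the run from the initial state:
step 1: acc = -13
step 2: acc = -20
step 3: acc = -28
step 4: acc = -11
step 5: acc = -14
step 6: acc = -6
The first disagreement with the trace is at step 4, where the value should be acc = -11.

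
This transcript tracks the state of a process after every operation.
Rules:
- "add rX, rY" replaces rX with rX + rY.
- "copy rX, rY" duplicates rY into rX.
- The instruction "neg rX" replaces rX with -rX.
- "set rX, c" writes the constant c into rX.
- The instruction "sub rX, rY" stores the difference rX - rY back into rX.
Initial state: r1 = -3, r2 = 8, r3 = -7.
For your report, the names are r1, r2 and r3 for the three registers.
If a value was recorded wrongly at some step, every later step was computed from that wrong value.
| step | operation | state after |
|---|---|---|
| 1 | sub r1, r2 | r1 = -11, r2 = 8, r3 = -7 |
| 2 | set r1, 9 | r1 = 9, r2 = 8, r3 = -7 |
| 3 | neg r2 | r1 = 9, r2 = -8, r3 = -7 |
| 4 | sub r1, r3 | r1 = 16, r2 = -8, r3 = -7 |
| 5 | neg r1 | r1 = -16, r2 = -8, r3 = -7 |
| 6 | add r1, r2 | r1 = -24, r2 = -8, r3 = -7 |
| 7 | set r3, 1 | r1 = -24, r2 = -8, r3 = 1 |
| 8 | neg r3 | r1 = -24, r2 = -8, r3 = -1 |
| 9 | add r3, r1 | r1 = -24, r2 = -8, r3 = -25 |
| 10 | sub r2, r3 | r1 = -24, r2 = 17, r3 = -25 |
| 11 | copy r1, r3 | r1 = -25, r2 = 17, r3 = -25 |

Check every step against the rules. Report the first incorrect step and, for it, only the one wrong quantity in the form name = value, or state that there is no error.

no error

Step 1: r1 = -3 - 8 = -11 — exactly as logged.
Step 2: r1 = 9 — matches.
Step 3: r2 = -(8) = -8 — confirmed correct.
Step 4: r1 = 9 - -7 = 16 — matches.
Step 5: r1 = -(16) = -16 — agrees with the transcript.
Step 6: r1 = -16 + -8 = -24 — in agreement.
Step 7: r3 = 1 — checks out.
Step 8: r3 = -(1) = -1 — in agreement.
Step 9: r3 = -1 + -24 = -25 — verified.
Step 10: r2 = -8 - -25 = 17 — no discrepancy.
Step 11: r1 = -25 — exactly as logged.
The whole run recomputes cleanly — no discrepancies.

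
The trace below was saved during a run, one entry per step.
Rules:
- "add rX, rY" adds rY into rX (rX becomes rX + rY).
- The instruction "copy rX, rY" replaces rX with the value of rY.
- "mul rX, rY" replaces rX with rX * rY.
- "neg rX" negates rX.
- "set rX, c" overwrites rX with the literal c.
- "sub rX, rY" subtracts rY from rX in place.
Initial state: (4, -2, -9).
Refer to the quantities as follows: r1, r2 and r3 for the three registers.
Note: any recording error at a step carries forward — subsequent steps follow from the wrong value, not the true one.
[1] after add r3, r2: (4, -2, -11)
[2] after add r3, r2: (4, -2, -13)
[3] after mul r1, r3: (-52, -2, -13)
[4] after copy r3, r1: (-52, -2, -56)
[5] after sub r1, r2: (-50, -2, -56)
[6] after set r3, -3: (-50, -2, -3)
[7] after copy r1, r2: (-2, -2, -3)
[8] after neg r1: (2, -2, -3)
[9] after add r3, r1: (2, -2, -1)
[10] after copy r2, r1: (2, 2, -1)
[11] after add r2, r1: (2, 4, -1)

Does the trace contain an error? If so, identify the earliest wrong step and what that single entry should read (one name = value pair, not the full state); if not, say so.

step 4, r3 = -52

Recomputing the run from the initial state:
step 1: r1 = 4, r2 = -2, r3 = -11
step 2: r1 = 4, r2 = -2, r3 = -13
step 3: r1 = -52, r2 = -2, r3 = -13
step 4: r1 = -52, r2 = -2, r3 = -52
step 5: r1 = -50, r2 = -2, r3 = -52
step 6: r1 = -50, r2 = -2, r3 = -3
step 7: r1 = -2, r2 = -2, r3 = -3
step 8: r1 = 2, r2 = -2, r3 = -3
step 9: r1 = 2, r2 = -2, r3 = -1
step 10: r1 = 2, r2 = 2, r3 = -1
step 11: r1 = 2, r2 = 4, r3 = -1
The first disagreement with the trace is at step 4, where the value should be r3 = -52.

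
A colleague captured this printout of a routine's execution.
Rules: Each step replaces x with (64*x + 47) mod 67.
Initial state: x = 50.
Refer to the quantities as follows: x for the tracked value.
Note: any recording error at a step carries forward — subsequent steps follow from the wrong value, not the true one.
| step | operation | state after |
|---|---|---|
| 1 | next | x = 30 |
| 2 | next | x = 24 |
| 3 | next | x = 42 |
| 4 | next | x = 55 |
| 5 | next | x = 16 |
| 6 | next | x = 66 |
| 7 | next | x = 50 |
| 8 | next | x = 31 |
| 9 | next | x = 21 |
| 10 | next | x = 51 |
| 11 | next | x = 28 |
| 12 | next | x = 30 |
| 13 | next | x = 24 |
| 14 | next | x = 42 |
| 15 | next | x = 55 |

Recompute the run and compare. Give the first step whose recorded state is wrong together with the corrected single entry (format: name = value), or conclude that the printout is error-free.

step 1, x = 31

1. x = (64*50 + 47) mod 67 = 31 (the printout has a different value)
Step 1 is the first one off; corrected, x = 31.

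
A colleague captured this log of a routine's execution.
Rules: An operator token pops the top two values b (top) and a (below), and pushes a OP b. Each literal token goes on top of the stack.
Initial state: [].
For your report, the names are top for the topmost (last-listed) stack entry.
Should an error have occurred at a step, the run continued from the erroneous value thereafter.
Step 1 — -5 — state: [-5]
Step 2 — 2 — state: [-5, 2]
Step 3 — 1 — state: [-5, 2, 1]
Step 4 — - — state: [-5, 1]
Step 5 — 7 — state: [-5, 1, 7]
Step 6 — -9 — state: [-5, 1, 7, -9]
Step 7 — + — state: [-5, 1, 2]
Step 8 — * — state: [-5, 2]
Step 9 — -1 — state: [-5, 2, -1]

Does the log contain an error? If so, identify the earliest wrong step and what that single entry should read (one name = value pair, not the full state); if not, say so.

step 7, top = -2

Recomputing the run from the initial state:
step 1: [-5]
step 2: [-5, 2]
step 3: [-5, 2, 1]
step 4: [-5, 1]
step 5: [-5, 1, 7]
step 6: [-5, 1, 7, -9]
step 7: [-5, 1, -2]
step 8: [-5, -2]
step 9: [-5, -2, -1]
The first disagreement with the log is at step 7, where the value should be top = -2.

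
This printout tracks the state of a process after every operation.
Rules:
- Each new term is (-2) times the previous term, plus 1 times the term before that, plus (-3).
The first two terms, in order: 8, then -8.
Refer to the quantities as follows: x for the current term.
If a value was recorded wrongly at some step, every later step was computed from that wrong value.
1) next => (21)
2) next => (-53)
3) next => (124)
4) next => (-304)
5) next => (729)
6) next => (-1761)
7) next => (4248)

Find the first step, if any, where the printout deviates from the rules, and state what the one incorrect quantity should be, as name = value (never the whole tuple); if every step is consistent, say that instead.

step 6, x = -1765

Recomputing the run from the initial state:
step 1: x = 21
step 2: x = -53
step 3: x = 124
step 4: x = -304
step 5: x = 729
step 6: x = -1765
step 7: x = 4256
The first disagreement with the printout is at step 6, where the value should be x = -1765.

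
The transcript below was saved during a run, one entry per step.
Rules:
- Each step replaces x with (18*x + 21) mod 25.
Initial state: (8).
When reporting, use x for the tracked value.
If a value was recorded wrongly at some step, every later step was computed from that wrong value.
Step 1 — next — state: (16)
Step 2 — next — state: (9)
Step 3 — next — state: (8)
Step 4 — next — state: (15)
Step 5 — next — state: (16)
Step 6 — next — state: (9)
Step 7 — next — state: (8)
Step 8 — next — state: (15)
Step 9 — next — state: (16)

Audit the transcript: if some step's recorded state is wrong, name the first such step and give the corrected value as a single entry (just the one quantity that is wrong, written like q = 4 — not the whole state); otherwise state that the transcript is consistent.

step 1, x = 15

1. x = (18*8 + 21) mod 25 = 15 (this is not what the transcript shows)
First deviation found at step 1; the corrected entry is x = 15.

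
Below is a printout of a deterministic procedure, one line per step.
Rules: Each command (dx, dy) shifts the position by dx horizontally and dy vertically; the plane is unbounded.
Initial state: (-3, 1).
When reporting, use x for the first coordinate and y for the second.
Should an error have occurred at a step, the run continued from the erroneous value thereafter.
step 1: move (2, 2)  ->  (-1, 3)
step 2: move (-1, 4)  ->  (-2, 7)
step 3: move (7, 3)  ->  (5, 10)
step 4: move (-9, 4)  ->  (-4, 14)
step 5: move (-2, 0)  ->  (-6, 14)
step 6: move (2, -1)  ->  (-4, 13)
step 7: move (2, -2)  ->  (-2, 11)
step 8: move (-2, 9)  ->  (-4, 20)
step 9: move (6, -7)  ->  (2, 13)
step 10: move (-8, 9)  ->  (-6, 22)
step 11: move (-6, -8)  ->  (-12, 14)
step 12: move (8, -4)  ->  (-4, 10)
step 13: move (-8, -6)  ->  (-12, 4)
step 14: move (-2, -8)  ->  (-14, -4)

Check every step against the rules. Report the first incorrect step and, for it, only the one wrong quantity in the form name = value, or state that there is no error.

step 1: x = -3 + (2) = -1, y = 1 + (2) = 3 -> confirmed correct
step 2: x = -1 + (-1) = -2, y = 3 + (4) = 7 -> verified
step 3: x = -2 + (7) = 5, y = 7 + (3) = 10 -> consistent with the printout
step 4: x = 5 + (-9) = -4, y = 10 + (4) = 14 -> same as recorded
step 5: x = -4 + (-2) = -6, y = 14 + (0) = 14 -> confirmed correct
step 6: x = -6 + (2) = -4, y = 14 + (-1) = 13 -> matches
step 7: x = -4 + (2) = -2, y = 13 + (-2) = 11 -> agrees with the printout
step 8: x = -2 + (-2) = -4, y = 11 + (9) = 20 -> agrees with the printout
step 9: x = -4 + (6) = 2, y = 20 + (-7) = 13 -> checks out
step 10: x = 2 + (-8) = -6, y = 13 + (9) = 22 -> same as recorded
step 11: x = -6 + (-6) = -12, y = 22 + (-8) = 14 -> agrees with the printout
step 12: x = -12 + (8) = -4, y = 14 + (-4) = 10 -> consistent with the printout
step 13: x = -4 + (-8) = -12, y = 10 + (-6) = 4 -> in agreement
step 14: x = -12 + (-2) = -14, y = 4 + (-8) = -4 -> no discrepancy
All entries verified; no error found.

no error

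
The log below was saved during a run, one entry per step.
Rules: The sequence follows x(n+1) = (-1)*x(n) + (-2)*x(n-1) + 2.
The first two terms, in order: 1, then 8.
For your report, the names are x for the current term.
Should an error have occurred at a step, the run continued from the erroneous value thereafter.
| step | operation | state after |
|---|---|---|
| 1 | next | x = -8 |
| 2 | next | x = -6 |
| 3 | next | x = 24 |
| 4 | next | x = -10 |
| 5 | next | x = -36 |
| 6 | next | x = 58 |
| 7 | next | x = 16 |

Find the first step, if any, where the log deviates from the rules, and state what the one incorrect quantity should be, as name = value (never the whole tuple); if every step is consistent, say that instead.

no error

Step 1: x = -1*(8) + (-2)*(1) + (2) = -8 — agrees with the log.
Step 2: x = -1*(-8) + (-2)*(8) + (2) = -6 — in agreement.
Step 3: x = -1*(-6) + (-2)*(-8) + (2) = 24 — confirmed correct.
Step 4: x = -1*(24) + (-2)*(-6) + (2) = -10 — same as recorded.
Step 5: x = -1*(-10) + (-2)*(24) + (2) = -36 — no discrepancy.
Step 6: x = -1*(-36) + (-2)*(-10) + (2) = 58 — checks out.
Step 7: x = -1*(58) + (-2)*(-36) + (2) = 16 — checks out.
All entries verified; no error found.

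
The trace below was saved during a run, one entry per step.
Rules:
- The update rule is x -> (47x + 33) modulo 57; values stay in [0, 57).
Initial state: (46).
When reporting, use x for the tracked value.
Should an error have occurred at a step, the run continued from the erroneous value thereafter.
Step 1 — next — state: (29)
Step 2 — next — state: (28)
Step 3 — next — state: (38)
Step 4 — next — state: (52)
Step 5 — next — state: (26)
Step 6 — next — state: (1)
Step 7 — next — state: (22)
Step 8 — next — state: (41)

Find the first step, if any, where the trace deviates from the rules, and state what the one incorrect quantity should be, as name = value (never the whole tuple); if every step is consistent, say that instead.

Step 1: x = (47*46 + 33) mod 57 = 29 — confirmed correct.
Step 2: x = (47*29 + 33) mod 57 = 28 — agrees with the trace.
Step 3: x = (47*28 + 33) mod 57 = 38 — no discrepancy.
Step 4: x = (47*38 + 33) mod 57 = 52 — verified.
Step 5: x = (47*52 + 33) mod 57 = 26 — in agreement.
Step 6: x = (47*26 + 33) mod 57 = 1 — agrees with the trace.
Step 7: x = (47*1 + 33) mod 57 = 23 — the trace has a different value.
So the first discrepancy is step 7, where the right value is x = 23.

step 7, x = 23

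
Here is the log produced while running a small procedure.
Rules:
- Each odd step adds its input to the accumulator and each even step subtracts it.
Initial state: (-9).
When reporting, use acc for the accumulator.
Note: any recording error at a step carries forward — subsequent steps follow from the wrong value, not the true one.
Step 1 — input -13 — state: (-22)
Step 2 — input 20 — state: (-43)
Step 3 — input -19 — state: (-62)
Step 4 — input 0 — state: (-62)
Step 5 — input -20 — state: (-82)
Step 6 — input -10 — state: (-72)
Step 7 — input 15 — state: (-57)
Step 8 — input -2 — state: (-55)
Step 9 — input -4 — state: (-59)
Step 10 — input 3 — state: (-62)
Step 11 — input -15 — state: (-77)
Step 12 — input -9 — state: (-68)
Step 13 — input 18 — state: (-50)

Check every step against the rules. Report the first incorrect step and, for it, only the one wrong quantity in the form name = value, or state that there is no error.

1. acc = -9 + -13 = -22 (consistent with the log)
2. acc = -22 - 20 = -42 (this is not what the log shows)
The audit stops at step 2: the recorded entry is wrong and should be acc = -42.

step 2, acc = -42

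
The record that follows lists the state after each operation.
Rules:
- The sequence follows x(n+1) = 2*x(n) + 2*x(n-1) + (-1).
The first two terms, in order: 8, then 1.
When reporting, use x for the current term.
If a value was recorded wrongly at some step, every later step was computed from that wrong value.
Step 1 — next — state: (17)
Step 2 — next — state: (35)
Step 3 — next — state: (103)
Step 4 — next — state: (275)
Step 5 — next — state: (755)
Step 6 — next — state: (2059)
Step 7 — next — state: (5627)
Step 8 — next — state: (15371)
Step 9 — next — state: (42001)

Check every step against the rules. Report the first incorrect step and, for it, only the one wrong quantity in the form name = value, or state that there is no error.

Recomputing the run from the initial state:
step 1: x = 17
step 2: x = 35
step 3: x = 103
step 4: x = 275
step 5: x = 755
step 6: x = 2059
step 7: x = 5627
step 8: x = 15371
step 9: x = 41995
The first disagreement with the record is at step 9, where the value should be x = 41995.

step 9, x = 41995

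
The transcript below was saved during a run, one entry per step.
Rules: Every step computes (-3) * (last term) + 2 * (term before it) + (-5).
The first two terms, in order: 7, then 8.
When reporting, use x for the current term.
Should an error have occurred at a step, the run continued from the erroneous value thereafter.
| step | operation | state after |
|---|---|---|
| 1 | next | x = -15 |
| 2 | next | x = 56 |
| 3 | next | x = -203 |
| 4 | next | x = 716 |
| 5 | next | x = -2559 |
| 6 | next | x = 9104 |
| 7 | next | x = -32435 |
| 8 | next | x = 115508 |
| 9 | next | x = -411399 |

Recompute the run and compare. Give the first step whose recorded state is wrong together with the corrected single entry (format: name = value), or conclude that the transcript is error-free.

Recomputing the run from the initial state:
step 1: x = -15
step 2: x = 56
step 3: x = -203
step 4: x = 716
step 5: x = -2559
step 6: x = 9104
step 7: x = -32435
step 8: x = 115508
step 9: x = -411399
This matches the transcript at every step.

no error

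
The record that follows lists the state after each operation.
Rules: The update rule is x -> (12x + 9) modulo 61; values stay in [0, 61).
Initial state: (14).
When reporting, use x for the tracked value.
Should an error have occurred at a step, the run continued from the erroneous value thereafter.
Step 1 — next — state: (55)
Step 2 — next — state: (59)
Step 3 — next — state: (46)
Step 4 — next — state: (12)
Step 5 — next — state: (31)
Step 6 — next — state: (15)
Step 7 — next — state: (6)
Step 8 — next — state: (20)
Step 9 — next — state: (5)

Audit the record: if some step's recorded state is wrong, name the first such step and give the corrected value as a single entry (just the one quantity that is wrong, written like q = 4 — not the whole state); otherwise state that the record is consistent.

step 1: x = (12*14 + 9) mod 61 = 55 -> checks out
step 2: x = (12*55 + 9) mod 61 = 59 -> verified
step 3: x = (12*59 + 9) mod 61 = 46 -> no discrepancy
step 4: x = (12*46 + 9) mod 61 = 12 -> no discrepancy
step 5: x = (12*12 + 9) mod 61 = 31 -> matches
step 6: x = (12*31 + 9) mod 61 = 15 -> same as recorded
step 7: x = (12*15 + 9) mod 61 = 6 -> checks out
step 8: x = (12*6 + 9) mod 61 = 20 -> consistent with the record
step 9: x = (12*20 + 9) mod 61 = 5 -> confirmed correct
Nothing is out of place; the run is error-free.

no error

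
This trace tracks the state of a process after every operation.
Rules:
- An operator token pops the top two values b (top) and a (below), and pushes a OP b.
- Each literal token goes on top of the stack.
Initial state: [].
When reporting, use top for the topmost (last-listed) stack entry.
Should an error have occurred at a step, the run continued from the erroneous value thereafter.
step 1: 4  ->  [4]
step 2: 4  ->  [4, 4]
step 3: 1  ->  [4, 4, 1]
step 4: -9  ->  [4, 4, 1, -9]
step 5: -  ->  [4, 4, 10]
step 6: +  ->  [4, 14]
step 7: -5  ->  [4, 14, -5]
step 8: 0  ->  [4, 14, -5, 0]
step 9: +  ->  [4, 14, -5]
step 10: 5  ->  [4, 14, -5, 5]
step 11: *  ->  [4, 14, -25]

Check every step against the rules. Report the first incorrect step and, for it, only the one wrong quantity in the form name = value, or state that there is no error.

no error

Recomputing the run from the initial state:
step 1: [4]
step 2: [4, 4]
step 3: [4, 4, 1]
step 4: [4, 4, 1, -9]
step 5: [4, 4, 10]
step 6: [4, 14]
step 7: [4, 14, -5]
step 8: [4, 14, -5, 0]
step 9: [4, 14, -5]
step 10: [4, 14, -5, 5]
step 11: [4, 14, -25]
This matches the trace at every step.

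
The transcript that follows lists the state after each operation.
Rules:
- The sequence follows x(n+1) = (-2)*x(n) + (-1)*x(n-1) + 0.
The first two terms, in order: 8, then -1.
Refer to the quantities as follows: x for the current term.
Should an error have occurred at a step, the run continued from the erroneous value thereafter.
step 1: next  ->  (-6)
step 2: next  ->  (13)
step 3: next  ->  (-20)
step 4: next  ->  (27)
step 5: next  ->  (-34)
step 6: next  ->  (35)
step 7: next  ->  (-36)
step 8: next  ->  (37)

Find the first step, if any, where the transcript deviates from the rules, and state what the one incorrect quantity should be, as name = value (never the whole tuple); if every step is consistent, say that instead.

step 6, x = 41

step 1: x = -2*(-1) + (-1)*(8) + (0) = -6 -> matches
step 2: x = -2*(-6) + (-1)*(-1) + (0) = 13 -> matches
step 3: x = -2*(13) + (-1)*(-6) + (0) = -20 -> consistent with the transcript
step 4: x = -2*(-20) + (-1)*(13) + (0) = 27 -> confirmed correct
step 5: x = -2*(27) + (-1)*(-20) + (0) = -34 -> consistent with the transcript
step 6: x = -2*(-34) + (-1)*(27) + (0) = 41 -> the transcript disagrees here
So the first discrepancy is step 6, where the right value is x = 41.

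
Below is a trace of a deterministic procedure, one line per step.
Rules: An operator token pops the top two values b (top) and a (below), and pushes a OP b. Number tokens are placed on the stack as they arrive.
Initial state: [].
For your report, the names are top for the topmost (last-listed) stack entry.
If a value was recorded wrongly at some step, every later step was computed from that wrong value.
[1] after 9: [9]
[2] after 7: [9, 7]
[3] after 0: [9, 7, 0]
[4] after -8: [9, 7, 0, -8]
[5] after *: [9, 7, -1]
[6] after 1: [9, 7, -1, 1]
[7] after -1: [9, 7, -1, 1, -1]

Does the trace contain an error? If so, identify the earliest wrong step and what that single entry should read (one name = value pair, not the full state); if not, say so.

Recomputing the run from the initial state:
step 1: [9]
step 2: [9, 7]
step 3: [9, 7, 0]
step 4: [9, 7, 0, -8]
step 5: [9, 7, 0]
step 6: [9, 7, 0, 1]
step 7: [9, 7, 0, 1, -1]
The first disagreement with the trace is at step 5, where the value should be top = 0.

step 5, top = 0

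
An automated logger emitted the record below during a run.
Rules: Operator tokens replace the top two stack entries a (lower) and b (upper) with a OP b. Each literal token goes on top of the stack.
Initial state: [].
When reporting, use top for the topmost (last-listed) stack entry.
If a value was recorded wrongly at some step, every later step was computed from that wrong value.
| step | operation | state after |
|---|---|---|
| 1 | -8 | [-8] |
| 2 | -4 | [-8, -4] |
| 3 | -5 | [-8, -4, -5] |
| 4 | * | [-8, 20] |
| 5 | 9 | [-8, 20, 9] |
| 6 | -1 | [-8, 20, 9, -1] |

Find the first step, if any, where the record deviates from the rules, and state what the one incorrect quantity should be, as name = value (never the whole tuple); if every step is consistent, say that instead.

Recomputing the run from the initial state:
step 1: [-8]
step 2: [-8, -4]
step 3: [-8, -4, -5]
step 4: [-8, 20]
step 5: [-8, 20, 9]
step 6: [-8, 20, 9, -1]
This matches the record at every step.

no error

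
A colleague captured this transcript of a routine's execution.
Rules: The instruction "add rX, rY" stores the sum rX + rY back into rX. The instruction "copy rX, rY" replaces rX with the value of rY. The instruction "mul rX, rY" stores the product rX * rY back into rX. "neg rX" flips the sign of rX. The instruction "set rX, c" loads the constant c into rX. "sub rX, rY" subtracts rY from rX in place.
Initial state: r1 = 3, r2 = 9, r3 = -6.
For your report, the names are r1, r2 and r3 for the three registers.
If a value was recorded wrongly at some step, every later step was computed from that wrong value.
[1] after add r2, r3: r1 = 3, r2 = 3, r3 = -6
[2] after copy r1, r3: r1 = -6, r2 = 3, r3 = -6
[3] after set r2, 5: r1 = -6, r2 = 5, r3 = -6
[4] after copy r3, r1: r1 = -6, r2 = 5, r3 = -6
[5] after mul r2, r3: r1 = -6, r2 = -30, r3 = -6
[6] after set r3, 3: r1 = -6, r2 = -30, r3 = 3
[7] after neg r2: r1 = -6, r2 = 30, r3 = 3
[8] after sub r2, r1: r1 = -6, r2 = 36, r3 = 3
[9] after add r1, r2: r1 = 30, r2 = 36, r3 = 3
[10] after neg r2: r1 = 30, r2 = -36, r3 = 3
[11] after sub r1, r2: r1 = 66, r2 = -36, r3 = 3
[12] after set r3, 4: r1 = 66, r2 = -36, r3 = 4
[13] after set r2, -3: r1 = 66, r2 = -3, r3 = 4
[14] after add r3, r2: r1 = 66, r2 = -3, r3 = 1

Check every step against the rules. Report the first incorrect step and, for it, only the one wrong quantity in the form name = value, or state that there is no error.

1. r2 = 9 + -6 = 3 (same as recorded)
2. r1 = -6 (agrees with the transcript)
3. r2 = 5 (confirmed correct)
4. r3 = -6 (checks out)
5. r2 = 5 * -6 = -30 (matches)
6. r3 = 3 (no discrepancy)
7. r2 = -(-30) = 30 (exactly as logged)
8. r2 = 30 - -6 = 36 (confirmed correct)
9. r1 = -6 + 36 = 30 (same as recorded)
10. r2 = -(36) = -36 (same as recorded)
11. r1 = 30 - -36 = 66 (agrees with the transcript)
12. r3 = 4 (in agreement)
13. r2 = -3 (verified)
14. r3 = 4 + -3 = 1 (verified)
The whole run recomputes cleanly — no discrepancies.

no error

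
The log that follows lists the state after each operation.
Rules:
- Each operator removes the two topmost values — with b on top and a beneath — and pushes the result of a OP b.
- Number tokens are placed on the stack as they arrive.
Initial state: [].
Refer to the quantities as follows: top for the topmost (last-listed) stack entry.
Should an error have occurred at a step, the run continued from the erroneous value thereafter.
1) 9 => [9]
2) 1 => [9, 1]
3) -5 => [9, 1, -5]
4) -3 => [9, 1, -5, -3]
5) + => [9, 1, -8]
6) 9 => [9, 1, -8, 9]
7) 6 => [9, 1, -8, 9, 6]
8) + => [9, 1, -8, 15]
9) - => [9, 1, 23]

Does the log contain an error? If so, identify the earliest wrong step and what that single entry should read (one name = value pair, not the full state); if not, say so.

1. push 9: top = 9 (no discrepancy)
2. push 1: top = 1 (same as recorded)
3. push -5: top = -5 (verified)
4. push -3: top = -3 (in agreement)
5. -5 + -3 = -8 (no discrepancy)
6. push 9: top = 9 (confirmed correct)
7. push 6: top = 6 (matches)
8. 9 + 6 = 15 (checks out)
9. -8 - 15 = -23 (a discrepancy with the log)
First incorrect step: 9; the correct value is top = -23.

step 9, top = -23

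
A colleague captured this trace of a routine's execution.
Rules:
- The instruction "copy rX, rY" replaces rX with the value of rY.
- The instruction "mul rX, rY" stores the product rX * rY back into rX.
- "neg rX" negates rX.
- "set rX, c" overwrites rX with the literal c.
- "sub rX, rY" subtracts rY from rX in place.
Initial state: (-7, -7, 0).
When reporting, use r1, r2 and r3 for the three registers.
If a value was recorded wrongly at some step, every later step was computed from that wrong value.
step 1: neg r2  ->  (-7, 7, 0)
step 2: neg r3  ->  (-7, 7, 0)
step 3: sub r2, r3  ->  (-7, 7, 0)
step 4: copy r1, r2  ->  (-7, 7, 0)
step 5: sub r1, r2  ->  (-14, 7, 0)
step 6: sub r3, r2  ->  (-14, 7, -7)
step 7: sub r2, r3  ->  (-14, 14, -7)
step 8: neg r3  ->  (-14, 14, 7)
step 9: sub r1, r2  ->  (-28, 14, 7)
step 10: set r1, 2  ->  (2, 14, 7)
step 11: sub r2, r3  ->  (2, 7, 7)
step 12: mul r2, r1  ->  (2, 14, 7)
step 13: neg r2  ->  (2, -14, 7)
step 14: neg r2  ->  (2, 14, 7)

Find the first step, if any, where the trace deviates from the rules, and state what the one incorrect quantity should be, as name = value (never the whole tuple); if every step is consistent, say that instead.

Step 1: r2 = -(-7) = 7 — agrees with the trace.
Step 2: r3 = -(0) = 0 — matches.
Step 3: r2 = 7 - 0 = 7 — agrees with the trace.
Step 4: r1 = 7 — first mismatch against the trace.
So the first discrepancy is step 4, where the right value is r1 = 7.

step 4, r1 = 7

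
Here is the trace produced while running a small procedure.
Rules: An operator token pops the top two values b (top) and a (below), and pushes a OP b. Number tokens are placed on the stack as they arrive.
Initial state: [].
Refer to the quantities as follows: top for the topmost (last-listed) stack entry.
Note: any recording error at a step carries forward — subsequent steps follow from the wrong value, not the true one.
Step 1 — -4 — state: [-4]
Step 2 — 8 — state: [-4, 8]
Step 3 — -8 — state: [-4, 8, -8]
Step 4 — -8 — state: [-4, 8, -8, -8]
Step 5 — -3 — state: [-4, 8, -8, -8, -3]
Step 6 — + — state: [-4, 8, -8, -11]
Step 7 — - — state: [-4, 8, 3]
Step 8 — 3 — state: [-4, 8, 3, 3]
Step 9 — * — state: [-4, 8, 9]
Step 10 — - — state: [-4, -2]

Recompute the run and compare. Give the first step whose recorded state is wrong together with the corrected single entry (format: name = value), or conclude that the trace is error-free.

1. push -4: top = -4 (in agreement)
2. push 8: top = 8 (confirmed correct)
3. push -8: top = -8 (checks out)
4. push -8: top = -8 (confirmed correct)
5. push -3: top = -3 (same as recorded)
6. -8 + -3 = -11 (confirmed correct)
7. -8 - -11 = 3 (no discrepancy)
8. push 3: top = 3 (confirmed correct)
9. 3 * 3 = 9 (verified)
10. 8 - 9 = -1 (a discrepancy with the trace)
Step 10 is the first one off; corrected, top = -1.

step 10, top = -1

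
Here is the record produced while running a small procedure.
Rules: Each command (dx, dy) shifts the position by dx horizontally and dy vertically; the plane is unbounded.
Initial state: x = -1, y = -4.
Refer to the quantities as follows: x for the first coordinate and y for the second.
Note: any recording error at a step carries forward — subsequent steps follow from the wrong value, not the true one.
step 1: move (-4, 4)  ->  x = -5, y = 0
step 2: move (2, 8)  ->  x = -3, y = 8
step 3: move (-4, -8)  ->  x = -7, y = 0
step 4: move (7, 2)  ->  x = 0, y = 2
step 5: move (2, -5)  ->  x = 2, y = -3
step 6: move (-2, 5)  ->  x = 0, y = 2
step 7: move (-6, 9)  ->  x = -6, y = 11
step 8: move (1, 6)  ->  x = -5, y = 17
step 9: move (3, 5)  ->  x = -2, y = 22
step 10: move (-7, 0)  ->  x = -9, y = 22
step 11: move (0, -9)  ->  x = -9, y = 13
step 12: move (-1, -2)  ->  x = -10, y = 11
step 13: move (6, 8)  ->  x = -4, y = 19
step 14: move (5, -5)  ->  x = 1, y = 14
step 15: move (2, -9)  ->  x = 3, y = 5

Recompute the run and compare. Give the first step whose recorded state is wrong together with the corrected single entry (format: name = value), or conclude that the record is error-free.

no error

step 1: x = -1 + (-4) = -5, y = -4 + (4) = 0 -> same as recorded
step 2: x = -5 + (2) = -3, y = 0 + (8) = 8 -> matches
step 3: x = -3 + (-4) = -7, y = 8 + (-8) = 0 -> checks out
step 4: x = -7 + (7) = 0, y = 0 + (2) = 2 -> same as recorded
step 5: x = 0 + (2) = 2, y = 2 + (-5) = -3 -> no discrepancy
step 6: x = 2 + (-2) = 0, y = -3 + (5) = 2 -> in agreement
step 7: x = 0 + (-6) = -6, y = 2 + (9) = 11 -> same as recorded
step 8: x = -6 + (1) = -5, y = 11 + (6) = 17 -> verified
step 9: x = -5 + (3) = -2, y = 17 + (5) = 22 -> checks out
step 10: x = -2 + (-7) = -9, y = 22 + (0) = 22 -> verified
step 11: x = -9 + (0) = -9, y = 22 + (-9) = 13 -> matches
step 12: x = -9 + (-1) = -10, y = 13 + (-2) = 11 -> consistent with the record
step 13: x = -10 + (6) = -4, y = 11 + (8) = 19 -> verified
step 14: x = -4 + (5) = 1, y = 19 + (-5) = 14 -> same as recorded
step 15: x = 1 + (2) = 3, y = 14 + (-9) = 5 -> verified
All entries verified; no error found.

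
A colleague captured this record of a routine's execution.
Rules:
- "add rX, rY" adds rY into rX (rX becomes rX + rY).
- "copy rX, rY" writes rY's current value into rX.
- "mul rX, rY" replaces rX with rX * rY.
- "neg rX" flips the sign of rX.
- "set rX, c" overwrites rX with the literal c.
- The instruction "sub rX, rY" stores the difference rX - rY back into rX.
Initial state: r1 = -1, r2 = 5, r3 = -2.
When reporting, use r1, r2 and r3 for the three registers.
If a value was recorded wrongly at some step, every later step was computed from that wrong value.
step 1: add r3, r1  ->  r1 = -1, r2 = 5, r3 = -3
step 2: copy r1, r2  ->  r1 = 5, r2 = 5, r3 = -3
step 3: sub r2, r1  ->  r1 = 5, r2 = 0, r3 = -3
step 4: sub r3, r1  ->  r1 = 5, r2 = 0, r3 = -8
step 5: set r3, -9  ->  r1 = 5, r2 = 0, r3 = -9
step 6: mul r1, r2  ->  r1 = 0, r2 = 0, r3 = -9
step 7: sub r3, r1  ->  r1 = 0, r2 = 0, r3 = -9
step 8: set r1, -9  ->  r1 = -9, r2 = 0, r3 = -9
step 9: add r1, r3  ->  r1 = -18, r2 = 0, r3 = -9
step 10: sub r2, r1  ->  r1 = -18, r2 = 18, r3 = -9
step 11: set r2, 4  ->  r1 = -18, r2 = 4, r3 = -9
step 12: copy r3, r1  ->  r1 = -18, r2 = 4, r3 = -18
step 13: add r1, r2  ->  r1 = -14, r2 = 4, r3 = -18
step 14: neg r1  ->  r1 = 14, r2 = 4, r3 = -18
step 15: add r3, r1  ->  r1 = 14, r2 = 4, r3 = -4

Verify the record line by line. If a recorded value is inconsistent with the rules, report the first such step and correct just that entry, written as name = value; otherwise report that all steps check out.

no error

Recomputing the run from the initial state:
step 1: r1 = -1, r2 = 5, r3 = -3
step 2: r1 = 5, r2 = 5, r3 = -3
step 3: r1 = 5, r2 = 0, r3 = -3
step 4: r1 = 5, r2 = 0, r3 = -8
step 5: r1 = 5, r2 = 0, r3 = -9
step 6: r1 = 0, r2 = 0, r3 = -9
step 7: r1 = 0, r2 = 0, r3 = -9
step 8: r1 = -9, r2 = 0, r3 = -9
step 9: r1 = -18, r2 = 0, r3 = -9
step 10: r1 = -18, r2 = 18, r3 = -9
step 11: r1 = -18, r2 = 4, r3 = -9
step 12: r1 = -18, r2 = 4, r3 = -18
step 13: r1 = -14, r2 = 4, r3 = -18
step 14: r1 = 14, r2 = 4, r3 = -18
step 15: r1 = 14, r2 = 4, r3 = -4
This matches the record at every step.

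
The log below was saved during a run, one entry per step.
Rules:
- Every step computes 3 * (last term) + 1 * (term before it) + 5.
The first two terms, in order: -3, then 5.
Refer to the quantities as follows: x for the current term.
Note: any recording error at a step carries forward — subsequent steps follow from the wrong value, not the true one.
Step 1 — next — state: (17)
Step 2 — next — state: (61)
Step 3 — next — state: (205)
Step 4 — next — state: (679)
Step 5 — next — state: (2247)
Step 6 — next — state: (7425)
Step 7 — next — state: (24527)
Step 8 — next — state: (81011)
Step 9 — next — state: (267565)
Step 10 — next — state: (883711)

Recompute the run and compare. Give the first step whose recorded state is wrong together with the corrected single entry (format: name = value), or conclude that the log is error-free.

step 4, x = 681

step 1: x = 3*(5) + (1)*(-3) + (5) = 17 -> confirmed correct
step 2: x = 3*(17) + (1)*(5) + (5) = 61 -> exactly as logged
step 3: x = 3*(61) + (1)*(17) + (5) = 205 -> same as recorded
step 4: x = 3*(205) + (1)*(61) + (5) = 681 -> the entry is off here
That makes step 4 the first incorrect line — x = 681 is what it should show.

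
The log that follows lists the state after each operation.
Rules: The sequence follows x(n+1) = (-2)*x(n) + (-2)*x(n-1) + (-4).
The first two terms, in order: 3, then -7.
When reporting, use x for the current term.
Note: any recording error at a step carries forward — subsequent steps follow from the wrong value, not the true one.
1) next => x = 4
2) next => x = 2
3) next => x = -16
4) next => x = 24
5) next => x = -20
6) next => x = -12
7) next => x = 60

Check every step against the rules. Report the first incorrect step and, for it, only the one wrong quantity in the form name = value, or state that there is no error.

no error

Recomputing the run from the initial state:
step 1: x = 4
step 2: x = 2
step 3: x = -16
step 4: x = 24
step 5: x = -20
step 6: x = -12
step 7: x = 60
This matches the log at every step.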